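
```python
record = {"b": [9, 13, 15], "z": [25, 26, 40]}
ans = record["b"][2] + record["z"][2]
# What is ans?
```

Trace:
`record = {"b": [9, 13, 15], "z": [25, 26, 40]}` → record = {'b': [9, 13, 15], 'z': [25, 26, 40]}
`ans = record["b"][2] + record["z"][2]` → ans = 55
So ans = 55

Answer: 55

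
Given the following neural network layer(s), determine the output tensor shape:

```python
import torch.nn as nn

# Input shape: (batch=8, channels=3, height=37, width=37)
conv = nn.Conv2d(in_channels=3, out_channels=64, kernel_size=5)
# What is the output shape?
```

Input: (8, 3, 37, 37) -> Output: (8, 64, 33, 33)

Answer: (8, 64, 33, 33)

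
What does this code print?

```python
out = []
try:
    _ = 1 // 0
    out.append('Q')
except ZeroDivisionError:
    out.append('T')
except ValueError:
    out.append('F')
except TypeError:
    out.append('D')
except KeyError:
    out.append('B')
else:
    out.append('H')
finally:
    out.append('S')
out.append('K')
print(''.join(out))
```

Execution trace: 'T' (except ZeroDivisionError) → 'S' (finally) → 'K' (after the try/except). Output: TSK

Answer: TSK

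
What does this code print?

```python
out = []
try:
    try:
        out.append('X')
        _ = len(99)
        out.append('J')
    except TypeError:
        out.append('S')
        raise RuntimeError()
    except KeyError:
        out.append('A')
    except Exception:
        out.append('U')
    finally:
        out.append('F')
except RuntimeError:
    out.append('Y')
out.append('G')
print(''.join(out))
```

Execution trace: 'X' (inner try body) → 'S' (inner except TypeError) → 'F' (inner finally) → 'Y' (outer except RuntimeError) → 'G' (after the try/except). Output: XSFYG

Answer: XSFYG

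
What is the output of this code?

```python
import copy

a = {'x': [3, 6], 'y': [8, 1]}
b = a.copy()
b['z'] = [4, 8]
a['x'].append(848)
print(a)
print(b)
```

Key concept: shallow copy of dict with mutable values.
Step by step:
`a = {'x': [3, 6], 'y': [8, 1]}` → a = {'x': [3, 6], 'y': [8, 1]}
`b = a.copy()` → b = {'x': [3, 6], 'y': [8, 1]}
`b['z'] = [4, 8]` → b = {'x': [3, 6], 'y': [8, 1], 'z': [4, 8]}
`a['x'].append(848)` → a = {'x': [3, 6, 848], 'y': [8, 1]}; b = {'x': [3, 6, 848], 'y': [8, 1], 'z': [4, 8]}
`print(a)` → prints {'x': [3, 6, 848], 'y': [8, 1]}
`print(b)` → prints {'x': [3, 6, 848], 'y': [8, 1], 'z': [4, 8]}

Answer:
{'x': [3, 6, 848], 'y': [8, 1]}
{'x': [3, 6, 848], 'y': [8, 1], 'z': [4, 8]}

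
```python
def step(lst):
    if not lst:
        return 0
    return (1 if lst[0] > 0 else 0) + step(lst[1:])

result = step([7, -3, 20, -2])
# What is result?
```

Count of positive elements in [7, -3, 20, -2] = 2

Answer: 2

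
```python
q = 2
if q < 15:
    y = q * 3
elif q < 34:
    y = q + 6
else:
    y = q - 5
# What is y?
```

Trace:
`q = 2` → q = 2
`if q < 15: ...` → q < 15 is True → y = 6
So y = 6

Answer: 6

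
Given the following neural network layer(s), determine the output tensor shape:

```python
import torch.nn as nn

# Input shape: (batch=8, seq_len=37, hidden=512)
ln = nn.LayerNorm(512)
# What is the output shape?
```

Input: (8, 37, 512) -> Output: (8, 37, 512)

Answer: (8, 37, 512)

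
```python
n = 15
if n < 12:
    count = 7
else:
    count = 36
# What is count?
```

Trace:
`n = 15` → n = 15
`if n < 12: ...` → n < 12 is False, take else branch → count = 36
So count = 36

Answer: 36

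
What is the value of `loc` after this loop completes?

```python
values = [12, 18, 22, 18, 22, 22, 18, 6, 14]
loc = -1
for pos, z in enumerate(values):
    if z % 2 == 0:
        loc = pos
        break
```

First even number index in [12, 18, 22, 18, 22, 22, 18, 6, 14]
`loc` takes the values: -1 → 0

Answer: 0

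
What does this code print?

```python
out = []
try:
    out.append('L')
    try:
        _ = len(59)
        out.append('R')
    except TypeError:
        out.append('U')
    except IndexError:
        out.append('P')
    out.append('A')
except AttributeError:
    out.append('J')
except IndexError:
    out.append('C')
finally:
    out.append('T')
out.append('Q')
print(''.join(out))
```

Execution trace: 'L' (try body) → 'U' (inner except TypeError) → 'A' (try body, no exception) → 'T' (finally) → 'Q' (after the try/except). Output: LUATQ

Answer: LUATQ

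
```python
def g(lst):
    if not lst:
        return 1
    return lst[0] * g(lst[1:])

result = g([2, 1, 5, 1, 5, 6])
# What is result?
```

Product over [2, 1, 5, 1, 5, 6] = 2 * 1 * 5 * 1 * 5 * 6 = 300

Answer: 300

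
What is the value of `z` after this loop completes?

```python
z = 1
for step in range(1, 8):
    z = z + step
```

Start at 1, add 1 through 7
`z` takes the values: 1 → 2 → 4 → 7 → 11 → 16 → 22 → 29

Answer: 29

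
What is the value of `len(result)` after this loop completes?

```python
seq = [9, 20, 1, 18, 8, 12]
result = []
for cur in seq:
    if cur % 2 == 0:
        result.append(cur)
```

Count even numbers in [9, 20, 1, 18, 8, 12]
`result` takes the values: [] → [20] → [20, 18] → [20, 18, 8] → [20, 18, 8, 12]
So `len(result)` = 4

Answer: 4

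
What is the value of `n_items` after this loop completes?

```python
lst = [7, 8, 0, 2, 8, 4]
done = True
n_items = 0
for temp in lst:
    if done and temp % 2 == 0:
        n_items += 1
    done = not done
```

Count even values at even positions
`n_items` takes the values: 0 → 1 → 2

Answer: 2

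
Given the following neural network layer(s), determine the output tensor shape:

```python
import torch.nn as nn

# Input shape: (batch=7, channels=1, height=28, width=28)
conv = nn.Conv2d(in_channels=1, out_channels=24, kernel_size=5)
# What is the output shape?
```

Input: (7, 1, 28, 28) -> Output: (7, 24, 24, 24)

Answer: (7, 24, 24, 24)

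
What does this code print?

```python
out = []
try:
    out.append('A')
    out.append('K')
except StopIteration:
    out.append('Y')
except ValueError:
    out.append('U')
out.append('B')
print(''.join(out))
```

Execution trace: 'A' (try body) → 'K' (try body, no exception) → 'B' (after the try/except). Output: AKB

Answer: AKB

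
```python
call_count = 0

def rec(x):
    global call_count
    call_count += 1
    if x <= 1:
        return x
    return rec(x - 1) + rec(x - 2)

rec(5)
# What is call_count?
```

Calls(x) = 1 + Calls(x-1) + Calls(x-2); Calls(0)=Calls(1)=1. For x=5 this gives 15.

Answer: 15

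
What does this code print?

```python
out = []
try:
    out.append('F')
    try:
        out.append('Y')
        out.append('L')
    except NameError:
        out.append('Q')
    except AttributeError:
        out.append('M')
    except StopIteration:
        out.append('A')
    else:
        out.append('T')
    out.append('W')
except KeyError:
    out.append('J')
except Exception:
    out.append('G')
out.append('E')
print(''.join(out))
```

Execution trace: 'F' (try body) → 'Y' (inner try body) → 'L' (inner try body, no exception) → 'T' (inner else) → 'W' (try body, no exception) → 'E' (after the try/except). Output: FYLTWE

Answer: FYLTWE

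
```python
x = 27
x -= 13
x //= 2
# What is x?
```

Trace:
`x = 27` → x = 27
`x -= 13` → x = 14
`x //= 2` → x = 7
So x = 7

Answer: 7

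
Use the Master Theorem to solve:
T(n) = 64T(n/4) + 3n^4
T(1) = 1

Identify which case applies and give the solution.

a=64, b=4, f(n)=3n^4. log_4(64) = 3. Since c=4 > 3 and the regularity condition holds (64(n/4)^4 = (64/4^4)n^4 with 64/4^4 < 1), Case 3 applies: T(n) = Θ(f(n)) = O(n^4).

Answer: O(n^4) - Case 3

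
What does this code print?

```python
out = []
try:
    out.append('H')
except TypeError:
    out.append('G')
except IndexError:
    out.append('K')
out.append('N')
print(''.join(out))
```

Execution trace: 'H' (try body, no exception) → 'N' (after the try/except). Output: HN

Answer: HN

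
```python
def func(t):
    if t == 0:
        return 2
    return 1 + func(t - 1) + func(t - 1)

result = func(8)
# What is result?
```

func(t) = 1 + 2·func(t-1), func(0)=2. Closed form: (2+1)·2^8 - 1 = 767.

Answer: 767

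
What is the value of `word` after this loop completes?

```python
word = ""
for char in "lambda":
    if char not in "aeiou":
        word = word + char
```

Remove vowels from 'lambda'
`word` takes the values: "" → "l" → "lm" → "lmb" → "lmbd"

Answer: "lmbd"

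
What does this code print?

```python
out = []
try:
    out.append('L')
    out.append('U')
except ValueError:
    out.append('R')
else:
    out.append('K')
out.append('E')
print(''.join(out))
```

Execution trace: 'L' (try body) → 'U' (try body, no exception) → 'K' (else) → 'E' (after the try/except). Output: LUKE

Answer: LUKE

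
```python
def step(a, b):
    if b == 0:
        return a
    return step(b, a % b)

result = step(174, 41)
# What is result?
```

step(174, 41) -> step(41, 10) -> step(10, 1) -> step(1, 0) -> 1

Answer: 1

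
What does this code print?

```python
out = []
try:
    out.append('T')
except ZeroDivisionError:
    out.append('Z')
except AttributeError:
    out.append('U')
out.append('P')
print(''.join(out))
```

Execution trace: 'T' (try body, no exception) → 'P' (after the try/except). Output: TP

Answer: TP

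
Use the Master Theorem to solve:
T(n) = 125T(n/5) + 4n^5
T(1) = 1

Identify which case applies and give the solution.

a=125, b=5, f(n)=4n^5. log_5(125) = 3. Since c=5 > 3 and the regularity condition holds (125(n/5)^5 = (125/5^5)n^5 with 125/5^5 < 1), Case 3 applies: T(n) = Θ(f(n)) = O(n^5).

Answer: O(n^5) - Case 3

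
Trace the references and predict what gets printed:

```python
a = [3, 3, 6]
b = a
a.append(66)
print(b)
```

Key concept: basic list aliasing.
Step by step:
`a = [3, 3, 6]` → a = [3, 3, 6]
`b = a` → b = [3, 3, 6] (same object as a)
`a.append(66)` → a = [3, 3, 6, 66] (same object as b); b = [3, 3, 6, 66] (same object as a)
`print(b)` → prints [3, 3, 6, 66]

Answer: [3, 3, 6, 66]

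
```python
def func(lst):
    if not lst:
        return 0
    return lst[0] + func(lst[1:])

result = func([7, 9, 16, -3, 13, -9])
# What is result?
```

7 + 9 + 16 + (-3) + 13 + (-9) + 0 = 33

Answer: 33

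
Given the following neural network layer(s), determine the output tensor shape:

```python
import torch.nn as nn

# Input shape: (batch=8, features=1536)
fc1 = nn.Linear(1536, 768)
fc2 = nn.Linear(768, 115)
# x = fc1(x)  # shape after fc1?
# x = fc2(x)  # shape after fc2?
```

Input: (8, 1536) -> after fc1: (8, 768) -> Output: (8, 115)

Answer: (8, 115)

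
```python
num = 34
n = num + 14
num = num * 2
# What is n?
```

Trace:
`num = 34` → num = 34
`n = num + 14` → n = 48
`num = num * 2` → num = 68
So n = 48

Answer: 48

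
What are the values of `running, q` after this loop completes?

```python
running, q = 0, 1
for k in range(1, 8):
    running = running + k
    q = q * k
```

Sum and factorial of 1 to 7
`running, q` takes the values: (0, 1) → (1, 1) → (3, 1) → (3, 2) → (6, 2) → (6, 6) → (10, 6) → (10, 24) → (15, 24) → (15, 120) → (21, 120) → (21, 720) → (28, 720) → (28, 5040)

Answer: 28, 5040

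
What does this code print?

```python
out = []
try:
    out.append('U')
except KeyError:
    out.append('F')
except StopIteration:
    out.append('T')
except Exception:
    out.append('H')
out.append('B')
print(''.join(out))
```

Execution trace: 'U' (try body, no exception) → 'B' (after the try/except). Output: UB

Answer: UB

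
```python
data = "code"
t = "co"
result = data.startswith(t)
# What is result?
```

Trace:
`data = "code"` → data = 'code'
`t = "co"` → t = 'co'
`result = data.startswith(t)` → result = True
So result = True

Answer: True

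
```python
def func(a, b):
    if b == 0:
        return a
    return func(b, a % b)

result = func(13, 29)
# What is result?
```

func(13, 29) -> func(29, 13) -> func(13, 3) -> func(3, 1) -> func(1, 0) -> 1

Answer: 1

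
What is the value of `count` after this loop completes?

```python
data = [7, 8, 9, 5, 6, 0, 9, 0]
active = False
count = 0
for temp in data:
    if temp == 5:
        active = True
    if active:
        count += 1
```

Count elements after first 5 in [7, 8, 9, 5, 6, 0, 9, 0]
`count` takes the values: 0 → 1 → 2 → 3 → 4 → 5

Answer: 5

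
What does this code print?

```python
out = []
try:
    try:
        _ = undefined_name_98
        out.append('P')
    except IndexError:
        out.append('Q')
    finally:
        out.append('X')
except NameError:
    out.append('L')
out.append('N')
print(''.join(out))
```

Execution trace: 'X' (finally) → 'L' (outer except NameError) → 'N' (after the try/except). Output: XLN

Answer: XLN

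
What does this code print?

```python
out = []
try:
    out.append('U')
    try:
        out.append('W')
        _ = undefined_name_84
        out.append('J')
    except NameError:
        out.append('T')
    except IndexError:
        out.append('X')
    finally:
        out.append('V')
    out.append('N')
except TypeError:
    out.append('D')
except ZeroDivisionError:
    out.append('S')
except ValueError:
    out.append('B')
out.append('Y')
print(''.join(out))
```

Execution trace: 'U' (try body) → 'W' (inner try body) → 'T' (inner except NameError) → 'V' (inner finally) → 'N' (try body, no exception) → 'Y' (after the try/except). Output: UWTVNY

Answer: UWTVNY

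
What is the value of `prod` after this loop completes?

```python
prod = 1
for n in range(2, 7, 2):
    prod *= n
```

Product of even numbers 2 to 6
`prod` takes the values: 1 → 2 → 8 → 48

Answer: 48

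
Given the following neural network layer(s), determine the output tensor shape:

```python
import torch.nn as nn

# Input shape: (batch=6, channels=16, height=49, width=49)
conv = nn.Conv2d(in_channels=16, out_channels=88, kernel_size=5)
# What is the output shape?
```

Input: (6, 16, 49, 49) -> Output: (6, 88, 45, 45)

Answer: (6, 88, 45, 45)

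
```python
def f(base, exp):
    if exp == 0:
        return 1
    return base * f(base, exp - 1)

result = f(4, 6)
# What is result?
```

f(4, 6) = 4 * 4 * 4 * 4 * 4 * 4 = 4096

Answer: 4096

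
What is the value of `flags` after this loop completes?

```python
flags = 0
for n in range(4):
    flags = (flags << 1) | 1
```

Build 4 consecutive 1-bits: 0b1111
`flags` takes the values: 0 → 1 → 3 → 7 → 15

Answer: 15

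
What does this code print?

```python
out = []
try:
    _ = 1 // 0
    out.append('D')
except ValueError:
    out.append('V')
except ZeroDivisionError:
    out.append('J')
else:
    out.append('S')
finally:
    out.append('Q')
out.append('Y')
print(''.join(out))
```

Execution trace: 'J' (except ZeroDivisionError) → 'Q' (finally) → 'Y' (after the try/except). Output: JQY

Answer: JQY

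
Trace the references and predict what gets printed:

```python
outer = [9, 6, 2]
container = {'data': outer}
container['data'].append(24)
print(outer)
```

Key concept: dict holds reference to list.
Step by step:
`outer = [9, 6, 2]` → outer = [9, 6, 2]
`container = {'data': outer}` → container = {'data': [9, 6, 2]}
`container['data'].append(24)` → outer = [9, 6, 2, 24]; container = {'data': [9, 6, 2, 24]}
`print(outer)` → prints [9, 6, 2, 24]

Answer: [9, 6, 2, 24]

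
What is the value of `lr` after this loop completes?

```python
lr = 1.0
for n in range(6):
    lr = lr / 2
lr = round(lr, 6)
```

Halving LR 6 times: 1 / 2^6
`lr` takes the values: 1.0 → 0.5 → 0.25 → 0.125 → 0.0625 → 0.03125 → 0.015625

Answer: 0.015625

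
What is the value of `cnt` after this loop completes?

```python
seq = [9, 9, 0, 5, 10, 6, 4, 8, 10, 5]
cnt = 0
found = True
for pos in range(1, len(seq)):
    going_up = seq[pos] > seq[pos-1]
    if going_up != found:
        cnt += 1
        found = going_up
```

Count direction changes in [9, 9, 0, 5, 10, 6, 4, 8, 10, 5]
`cnt` takes the values: 0 → 1 → 2 → 3 → 4 → 5

Answer: 5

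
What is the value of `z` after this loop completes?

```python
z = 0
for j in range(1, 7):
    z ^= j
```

XOR of 1 to 6
`z` takes the values: 0 → 1 → 3 → 0 → 4 → 1 → 7

Answer: 7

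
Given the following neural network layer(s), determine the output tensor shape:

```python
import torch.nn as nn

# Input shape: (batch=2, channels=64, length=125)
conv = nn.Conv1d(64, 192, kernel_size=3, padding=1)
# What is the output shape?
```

Input: (2, 64, 125) -> Output: (2, 192, 125)

Answer: (2, 192, 125)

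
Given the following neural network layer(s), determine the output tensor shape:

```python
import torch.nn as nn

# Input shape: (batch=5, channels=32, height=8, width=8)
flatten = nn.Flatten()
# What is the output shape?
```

Input: (5, 32, 8, 8) -> Output: (5, 2048)

Answer: (5, 2048)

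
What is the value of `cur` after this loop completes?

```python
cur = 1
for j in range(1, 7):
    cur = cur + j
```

Start at 1, add 1 through 6
`cur` takes the values: 1 → 2 → 4 → 7 → 11 → 16 → 22

Answer: 22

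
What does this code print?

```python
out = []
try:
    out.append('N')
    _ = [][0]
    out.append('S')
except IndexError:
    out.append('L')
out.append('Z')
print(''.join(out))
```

Execution trace: 'N' (try body) → 'L' (except IndexError) → 'Z' (after the try/except). Output: NLZ

Answer: NLZ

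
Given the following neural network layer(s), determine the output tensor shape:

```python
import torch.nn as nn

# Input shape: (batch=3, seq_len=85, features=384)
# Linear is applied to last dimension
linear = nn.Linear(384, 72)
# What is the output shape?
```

Input: (3, 85, 384) -> Output: (3, 85, 72)

Answer: (3, 85, 72)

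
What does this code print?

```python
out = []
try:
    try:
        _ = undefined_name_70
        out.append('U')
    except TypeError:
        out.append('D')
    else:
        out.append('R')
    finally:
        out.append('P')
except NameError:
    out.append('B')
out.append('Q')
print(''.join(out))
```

Execution trace: 'P' (finally) → 'B' (outer except NameError) → 'Q' (after the try/except). Output: PBQ

Answer: PBQ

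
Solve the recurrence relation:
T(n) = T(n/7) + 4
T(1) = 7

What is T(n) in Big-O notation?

Each step divides n by 7 and adds 4. After log_7(n) steps we reach T(1)=7. So T(n) = 4·log_7(n) + 7 = O(log n).

Answer: O(log n)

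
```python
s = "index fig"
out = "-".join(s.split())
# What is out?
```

Trace:
`s = "index fig"` → s = 'index fig'
`out = "-".join(s.split())` → out = 'index-fig'
So out = 'index-fig'

Answer: 'index-fig'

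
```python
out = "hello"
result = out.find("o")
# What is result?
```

Trace:
`out = "hello"` → out = 'hello'
`result = out.find("o")` → result = 4
So result = 4

Answer: 4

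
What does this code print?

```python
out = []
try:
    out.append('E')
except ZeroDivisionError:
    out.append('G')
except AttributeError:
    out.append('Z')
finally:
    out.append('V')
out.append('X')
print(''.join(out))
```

Execution trace: 'E' (try body, no exception) → 'V' (finally) → 'X' (after the try/except). Output: EVX

Answer: EVX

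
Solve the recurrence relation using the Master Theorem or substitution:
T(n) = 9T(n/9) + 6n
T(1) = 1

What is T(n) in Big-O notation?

By Master Theorem: a=9, b=9, f(n)=6n. Since log_9(9) = 1 and f(n) = Θ(n^1), Case 2 applies. T(n) = O(n log n).

Answer: O(n log n)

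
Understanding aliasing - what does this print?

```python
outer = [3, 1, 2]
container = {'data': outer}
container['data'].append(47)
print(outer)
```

Key concept: dict holds reference to list.
Step by step:
`outer = [3, 1, 2]` → outer = [3, 1, 2]
`container = {'data': outer}` → container = {'data': [3, 1, 2]}
`container['data'].append(47)` → outer = [3, 1, 2, 47]; container = {'data': [3, 1, 2, 47]}
`print(outer)` → prints [3, 1, 2, 47]

Answer: [3, 1, 2, 47]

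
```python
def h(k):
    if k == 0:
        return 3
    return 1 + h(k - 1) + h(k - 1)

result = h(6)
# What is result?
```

h(k) = 1 + 2·h(k-1), h(0)=3. Closed form: (3+1)·2^6 - 1 = 255.

Answer: 255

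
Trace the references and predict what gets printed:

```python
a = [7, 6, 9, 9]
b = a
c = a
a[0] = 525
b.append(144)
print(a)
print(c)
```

Key concept: multiple aliases.
Step by step:
`a = [7, 6, 9, 9]` → a = [7, 6, 9, 9]
`b = a` → b = [7, 6, 9, 9] (same object as a)
`c = a` → c = [7, 6, 9, 9] (same object as a, b)
`a[0] = 525` → a = [525, 6, 9, 9] (same object as b, c); b = [525, 6, 9, 9] (same object as a, c); c = [525, 6, 9, 9] (same object as a, b)
`b.append(144)` → a = [525, 6, 9, 9, 144] (same object as b, c); b = [525, 6, 9, 9, 144] (same object as a, c); c = [525, 6, 9, 9, 144] (same object as a, b)
`print(a)` → prints [525, 6, 9, 9, 144]
`print(c)` → prints [525, 6, 9, 9, 144]

Answer:
[525, 6, 9, 9, 144]
[525, 6, 9, 9, 144]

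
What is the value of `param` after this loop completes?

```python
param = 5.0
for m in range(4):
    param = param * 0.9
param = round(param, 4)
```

Exponential decay: 5.0 * 0.9^4
`param` takes the values: 5.0 → 4.5 → 4.05 → 3.645 → 3.2805

Answer: 3.2805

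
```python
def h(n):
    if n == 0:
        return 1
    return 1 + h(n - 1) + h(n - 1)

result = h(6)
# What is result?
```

h(n) = 1 + 2·h(n-1), h(0)=1. Closed form: (1+1)·2^6 - 1 = 127.

Answer: 127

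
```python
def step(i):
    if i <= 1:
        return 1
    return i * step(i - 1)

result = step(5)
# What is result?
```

step(5) = 5 * 4 * 3 * 2 * 1 = 120

Answer: 120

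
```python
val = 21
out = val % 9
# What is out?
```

Trace:
`val = 21` → val = 21
`out = val % 9` → out = 3
So out = 3

Answer: 3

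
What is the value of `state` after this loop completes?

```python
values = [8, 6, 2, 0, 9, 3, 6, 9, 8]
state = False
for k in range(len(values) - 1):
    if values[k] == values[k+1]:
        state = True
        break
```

Check consecutive duplicates in [8, 6, 2, 0, 9, 3, 6, 9, 8]
`state` takes the values: False

Answer: False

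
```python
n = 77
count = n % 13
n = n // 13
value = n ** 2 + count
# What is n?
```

Trace:
`n = 77` → n = 77
`count = n % 13` → count = 12
`n = n // 13` → n = 5
`value = n ** 2 + count` → value = 37
So n = 5

Answer: 5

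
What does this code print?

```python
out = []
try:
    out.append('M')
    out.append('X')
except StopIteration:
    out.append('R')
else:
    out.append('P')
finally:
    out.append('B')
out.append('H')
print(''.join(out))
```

Execution trace: 'M' (try body) → 'X' (try body, no exception) → 'P' (else) → 'B' (finally) → 'H' (after the try/except). Output: MXPBH

Answer: MXPBH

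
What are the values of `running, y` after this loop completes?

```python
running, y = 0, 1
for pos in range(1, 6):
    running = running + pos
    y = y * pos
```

Sum and factorial of 1 to 5
`running, y` takes the values: (0, 1) → (1, 1) → (3, 1) → (3, 2) → (6, 2) → (6, 6) → (10, 6) → (10, 24) → (15, 24) → (15, 120)

Answer: 15, 120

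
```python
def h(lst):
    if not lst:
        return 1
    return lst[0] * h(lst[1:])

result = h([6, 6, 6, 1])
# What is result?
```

Product over [6, 6, 6, 1] = 6 * 6 * 6 * 1 = 216

Answer: 216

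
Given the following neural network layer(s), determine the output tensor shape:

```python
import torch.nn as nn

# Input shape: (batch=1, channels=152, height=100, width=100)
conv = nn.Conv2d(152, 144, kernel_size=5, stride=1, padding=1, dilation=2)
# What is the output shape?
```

Input: (1, 152, 100, 100) -> Output: (1, 144, 94, 94)

Answer: (1, 144, 94, 94)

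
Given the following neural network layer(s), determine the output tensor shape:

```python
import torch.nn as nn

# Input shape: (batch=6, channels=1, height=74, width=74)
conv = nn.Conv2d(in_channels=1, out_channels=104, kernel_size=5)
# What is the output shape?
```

Input: (6, 1, 74, 74) -> Output: (6, 104, 70, 70)

Answer: (6, 104, 70, 70)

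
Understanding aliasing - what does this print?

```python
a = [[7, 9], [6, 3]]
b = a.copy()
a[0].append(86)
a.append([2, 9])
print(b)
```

Key concept: shallow copy with nested lists.
Step by step:
`a = [[7, 9], [6, 3]]` → a = [[7, 9], [6, 3]]
`b = a.copy()` → b = [[7, 9], [6, 3]]
`a[0].append(86)` → a = [[7, 9, 86], [6, 3]]; b = [[7, 9, 86], [6, 3]]
`a.append([2, 9])` → a = [[7, 9, 86], [6, 3], [2, 9]]
`print(b)` → prints [[7, 9, 86], [6, 3]]

Answer: [[7, 9, 86], [6, 3]]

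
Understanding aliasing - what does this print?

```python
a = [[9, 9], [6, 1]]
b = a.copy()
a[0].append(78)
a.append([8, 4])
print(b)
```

Key concept: shallow copy with nested lists.
Step by step:
`a = [[9, 9], [6, 1]]` → a = [[9, 9], [6, 1]]
`b = a.copy()` → b = [[9, 9], [6, 1]]
`a[0].append(78)` → a = [[9, 9, 78], [6, 1]]; b = [[9, 9, 78], [6, 1]]
`a.append([8, 4])` → a = [[9, 9, 78], [6, 1], [8, 4]]
`print(b)` → prints [[9, 9, 78], [6, 1]]

Answer: [[9, 9, 78], [6, 1]]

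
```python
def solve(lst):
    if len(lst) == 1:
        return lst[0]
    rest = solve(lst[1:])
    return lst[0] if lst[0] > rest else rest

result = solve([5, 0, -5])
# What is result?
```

Recursive max over [5, 0, -5] = 5

Answer: 5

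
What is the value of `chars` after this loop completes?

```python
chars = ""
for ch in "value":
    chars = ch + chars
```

Reverse 'value'
`chars` takes the values: "" → "v" → "av" → "lav" → "ulav" → "eulav"

Answer: "eulav"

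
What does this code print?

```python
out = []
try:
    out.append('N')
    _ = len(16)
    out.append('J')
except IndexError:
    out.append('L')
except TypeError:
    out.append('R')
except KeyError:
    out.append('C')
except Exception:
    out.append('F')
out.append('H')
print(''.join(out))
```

Execution trace: 'N' (try body) → 'R' (except TypeError) → 'H' (after the try/except). Output: NRH

Answer: NRH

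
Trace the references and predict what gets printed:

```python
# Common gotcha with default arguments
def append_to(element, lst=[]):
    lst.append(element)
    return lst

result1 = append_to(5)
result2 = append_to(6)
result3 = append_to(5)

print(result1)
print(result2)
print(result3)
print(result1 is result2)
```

Key concept: mutable default argument gotcha.
Step by step:
`result1 = append_to(5)` → result1 = [5]
`result2 = append_to(6)` → result1 = [5, 6] (same object as result2); result2 = [5, 6] (same object as result1)
`result3 = append_to(5)` → result1 = [5, 6, 5] (same object as result2, result3); result2 = [5, 6, 5] (same object as result1, result3); result3 = [5, 6, 5] (same object as result1, result2)
`print(result1)` → prints [5, 6, 5]
`print(result2)` → prints [5, 6, 5]
`print(result3)` → prints [5, 6, 5]
`print(result1 is result2)` → prints True

Answer:
[5, 6, 5]
[5, 6, 5]
[5, 6, 5]
True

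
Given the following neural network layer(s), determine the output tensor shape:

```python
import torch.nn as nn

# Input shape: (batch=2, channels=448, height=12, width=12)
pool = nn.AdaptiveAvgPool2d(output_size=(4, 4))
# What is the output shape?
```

Input: (2, 448, 12, 12) -> Output: (2, 448, 4, 4)

Answer: (2, 448, 4, 4)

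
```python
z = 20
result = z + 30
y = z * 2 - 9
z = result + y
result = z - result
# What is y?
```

Trace:
`z = 20` → z = 20
`result = z + 30` → result = 50
`y = z * 2 - 9` → y = 31
`z = result + y` → z = 81
`result = z - result` → result = 31
So y = 31

Answer: 31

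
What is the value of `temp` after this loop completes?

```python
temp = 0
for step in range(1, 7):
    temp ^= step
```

XOR of 1 to 6
`temp` takes the values: 0 → 1 → 3 → 0 → 4 → 1 → 7

Answer: 7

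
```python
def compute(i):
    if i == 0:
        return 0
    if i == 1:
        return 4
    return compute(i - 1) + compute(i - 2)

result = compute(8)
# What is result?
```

Build up from base cases: compute(0)=0, compute(1)=4, compute(2)=4, compute(3)=8, compute(4)=12, compute(5)=20, compute(6)=32, ..., compute(8)=84

Answer: 84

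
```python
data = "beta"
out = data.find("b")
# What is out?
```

Trace:
`data = "beta"` → data = 'beta'
`out = data.find("b")` → out = 0
So out = 0

Answer: 0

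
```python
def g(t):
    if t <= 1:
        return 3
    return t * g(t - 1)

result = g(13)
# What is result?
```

g(13) = 13 * 12 * 11 * 10 * 9 * 8 * 7 * 6 * 5 * 4 * 3 * 2 * 3 = 18681062400

Answer: 18681062400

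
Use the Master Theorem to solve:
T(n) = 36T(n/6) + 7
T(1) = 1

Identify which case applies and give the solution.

a=36, b=6, f(n)=7. log_6(36) = 2. Since c=0 < 2, Case 1 applies: T(n) = Θ(n^log_b(a)) = O(n^2).

Answer: O(n^2) - Case 1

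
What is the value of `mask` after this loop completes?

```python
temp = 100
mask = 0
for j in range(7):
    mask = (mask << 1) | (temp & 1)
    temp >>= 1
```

Reverse lowest 7 bits of 100
`mask` takes the values: 0 → 1 → 2 → 4 → 9 → 19

Answer: 19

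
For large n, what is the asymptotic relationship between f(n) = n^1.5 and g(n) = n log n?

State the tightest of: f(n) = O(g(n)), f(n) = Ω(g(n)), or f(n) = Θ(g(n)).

n^1.5 vs n log n: f(n) = Ω(g(n)) but not O(g(n)) — n^1.5 grows strictly faster than n log n.

Answer: f(n) = Ω(g(n)) but not O(g(n)) — n^1.5 grows strictly faster than n log n.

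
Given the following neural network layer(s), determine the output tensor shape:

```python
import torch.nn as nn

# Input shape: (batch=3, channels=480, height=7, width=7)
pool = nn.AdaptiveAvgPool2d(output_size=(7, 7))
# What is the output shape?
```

Input: (3, 480, 7, 7) -> Output: (3, 480, 7, 7)

Answer: (3, 480, 7, 7)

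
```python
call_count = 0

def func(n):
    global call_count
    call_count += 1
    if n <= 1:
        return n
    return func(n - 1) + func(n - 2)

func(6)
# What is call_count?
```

Calls(n) = 1 + Calls(n-1) + Calls(n-2); Calls(0)=Calls(1)=1. For n=6 this gives 25.

Answer: 25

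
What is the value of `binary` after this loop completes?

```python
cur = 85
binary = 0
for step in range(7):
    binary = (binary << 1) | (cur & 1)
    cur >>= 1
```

Reverse lowest 7 bits of 85
`binary` takes the values: 0 → 1 → 2 → 5 → 10 → 21 → 42 → 85

Answer: 85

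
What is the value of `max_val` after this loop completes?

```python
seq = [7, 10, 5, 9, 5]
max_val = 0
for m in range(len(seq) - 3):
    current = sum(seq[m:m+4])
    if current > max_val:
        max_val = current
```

Max sum of 4-element window in [7, 10, 5, 9, 5]
`max_val` takes the values: 0 → 31

Answer: 31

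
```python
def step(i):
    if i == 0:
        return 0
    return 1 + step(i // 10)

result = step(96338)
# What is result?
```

Count of digits of 96338: 5

Answer: 5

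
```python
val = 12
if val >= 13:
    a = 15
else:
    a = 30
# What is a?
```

Trace:
`val = 12` → val = 12
`if val >= 13: ...` → val >= 13 is False, take else branch → a = 30
So a = 30

Answer: 30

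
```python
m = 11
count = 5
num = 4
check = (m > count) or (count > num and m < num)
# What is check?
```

Trace:
`m = 11` → m = 11
`count = 5` → count = 5
`num = 4` → num = 4
`check = (m > count) or (count > num and m < num)` → check = True
So check = True

Answer: True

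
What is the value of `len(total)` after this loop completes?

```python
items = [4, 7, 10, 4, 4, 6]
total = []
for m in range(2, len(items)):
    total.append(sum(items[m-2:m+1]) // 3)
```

Number of 3-element averages
`total` takes the values: [] → [7] → [7, 7] → [7, 7, 6] → [7, 7, 6, 4]
So `len(total)` = 4

Answer: 4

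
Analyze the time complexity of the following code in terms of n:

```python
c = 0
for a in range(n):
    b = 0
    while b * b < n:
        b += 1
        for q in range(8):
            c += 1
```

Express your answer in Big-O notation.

Each loop level contributes: n × √n × 1. Multiplying the contributions gives O(n√n).

Answer: O(n√n)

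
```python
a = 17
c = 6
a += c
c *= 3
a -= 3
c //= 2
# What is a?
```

Trace:
`a = 17` → a = 17
`c = 6` → c = 6
`a += c` → a = 23
`c *= 3` → c = 18
`a -= 3` → a = 20
`c //= 2` → c = 9
So a = 20

Answer: 20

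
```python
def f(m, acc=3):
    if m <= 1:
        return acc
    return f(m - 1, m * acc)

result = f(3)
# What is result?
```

Accumulator trace (n, acc): (3, 3) -> (2, 9) -> (1, 18) -> return 18

Answer: 18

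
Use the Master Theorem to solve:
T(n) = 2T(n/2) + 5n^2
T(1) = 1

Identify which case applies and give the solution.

a=2, b=2, f(n)=5n^2. log_2(2) = 1. Since c=2 > 1 and the regularity condition holds (2(n/2)^2 = (2/2^2)n^2 with 2/2^2 < 1), Case 3 applies: T(n) = Θ(f(n)) = O(n^2).

Answer: O(n^2) - Case 3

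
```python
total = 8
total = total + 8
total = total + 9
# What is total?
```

Trace:
`total = 8` → total = 8
`total = total + 8` → total = 16
`total = total + 9` → total = 25
So total = 25

Answer: 25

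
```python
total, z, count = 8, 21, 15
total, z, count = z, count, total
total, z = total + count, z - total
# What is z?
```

Trace:
`total, z, count = 8, 21, 15` → total = 8; z = 21; count = 15
`total, z, count = z, count, total` → total = 21; z = 15; count = 8
`total, z = total + count, z - total` → total = 29; z = -6
So z = -6

Answer: -6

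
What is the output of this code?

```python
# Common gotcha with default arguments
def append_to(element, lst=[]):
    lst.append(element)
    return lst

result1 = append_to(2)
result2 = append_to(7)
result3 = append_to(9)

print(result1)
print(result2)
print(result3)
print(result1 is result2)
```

Key concept: mutable default argument gotcha.
Step by step:
`result1 = append_to(2)` → result1 = [2]
`result2 = append_to(7)` → result1 = [2, 7] (same object as result2); result2 = [2, 7] (same object as result1)
`result3 = append_to(9)` → result1 = [2, 7, 9] (same object as result2, result3); result2 = [2, 7, 9] (same object as result1, result3); result3 = [2, 7, 9] (same object as result1, result2)
`print(result1)` → prints [2, 7, 9]
`print(result2)` → prints [2, 7, 9]
`print(result3)` → prints [2, 7, 9]
`print(result1 is result2)` → prints True

Answer:
[2, 7, 9]
[2, 7, 9]
[2, 7, 9]
True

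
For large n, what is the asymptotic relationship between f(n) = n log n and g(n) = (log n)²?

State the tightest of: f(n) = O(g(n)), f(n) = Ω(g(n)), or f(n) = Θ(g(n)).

n log n vs (log n)²: f(n) = Ω(g(n)) but not O(g(n)) — n log n grows strictly faster than (log n)².

Answer: f(n) = Ω(g(n)) but not O(g(n)) — n log n grows strictly faster than (log n)².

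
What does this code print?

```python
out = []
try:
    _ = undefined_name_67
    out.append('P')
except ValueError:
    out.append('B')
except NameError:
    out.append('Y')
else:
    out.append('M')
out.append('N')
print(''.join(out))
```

Execution trace: 'Y' (except NameError) → 'N' (after the try/except). Output: YN

Answer: YN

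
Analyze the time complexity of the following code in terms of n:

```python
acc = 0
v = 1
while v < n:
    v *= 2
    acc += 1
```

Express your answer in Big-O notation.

Each loop level contributes: log n. Multiplying the contributions gives O(log n).

Answer: O(log n)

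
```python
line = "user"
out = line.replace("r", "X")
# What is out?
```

Trace:
`line = "user"` → line = 'user'
`out = line.replace("r", "X")` → out = 'useX'
So out = 'useX'

Answer: 'useX'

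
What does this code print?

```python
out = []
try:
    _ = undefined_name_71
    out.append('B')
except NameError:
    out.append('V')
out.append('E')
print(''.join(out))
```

Execution trace: 'V' (except NameError) → 'E' (after the try/except). Output: VE

Answer: VE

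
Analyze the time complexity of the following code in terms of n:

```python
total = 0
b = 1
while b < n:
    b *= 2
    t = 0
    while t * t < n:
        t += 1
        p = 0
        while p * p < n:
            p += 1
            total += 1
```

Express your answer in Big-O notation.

Each loop level contributes: log n × √n × √n. Multiplying the contributions gives O(n log n).

Answer: O(n log n)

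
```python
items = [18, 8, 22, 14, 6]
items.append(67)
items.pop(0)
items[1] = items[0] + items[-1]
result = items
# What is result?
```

Trace:
`items = [18, 8, 22, 14, 6]` → items = [18, 8, 22, 14, 6]
`items.append(67)` → items = [18, 8, 22, 14, 6, 67]
`items.pop(0)` → items = [8, 22, 14, 6, 67]
`items[1] = items[0] + items[-1]` → items = [8, 75, 14, 6, 67]
`result = items` → result = [8, 75, 14, 6, 67]
So result = [8, 75, 14, 6, 67]

Answer: [8, 75, 14, 6, 67]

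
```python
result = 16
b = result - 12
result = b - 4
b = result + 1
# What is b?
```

Trace:
`result = 16` → result = 16
`b = result - 12` → b = 4
`result = b - 4` → result = 0
`b = result + 1` → b = 1
So b = 1

Answer: 1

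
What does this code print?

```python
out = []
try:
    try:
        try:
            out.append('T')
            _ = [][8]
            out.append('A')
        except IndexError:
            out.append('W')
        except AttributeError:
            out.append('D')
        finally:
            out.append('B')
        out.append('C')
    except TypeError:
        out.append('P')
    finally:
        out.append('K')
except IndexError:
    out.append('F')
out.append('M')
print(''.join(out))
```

Execution trace: 'T' (inner try body) → 'W' (inner except IndexError) → 'B' (inner finally) → 'C' (try body, no exception) → 'K' (finally) → 'M' (after the try/except). Output: TWBCKM

Answer: TWBCKM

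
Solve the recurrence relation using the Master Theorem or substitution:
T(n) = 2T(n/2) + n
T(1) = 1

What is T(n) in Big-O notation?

By Master Theorem: a=2, b=2, f(n)=n. Since log_2(2) = 1 and f(n) = Θ(n^1), Case 2 applies. T(n) = O(n log n).

Answer: O(n log n)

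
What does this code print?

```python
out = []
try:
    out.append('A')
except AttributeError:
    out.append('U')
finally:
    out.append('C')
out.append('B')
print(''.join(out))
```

Execution trace: 'A' (try body, no exception) → 'C' (finally) → 'B' (after the try/except). Output: ACB

Answer: ACB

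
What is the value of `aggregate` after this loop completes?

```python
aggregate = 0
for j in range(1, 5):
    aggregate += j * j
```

Sum of squares 1² to 4² = 30
`aggregate` takes the values: 0 → 1 → 5 → 14 → 30

Answer: 30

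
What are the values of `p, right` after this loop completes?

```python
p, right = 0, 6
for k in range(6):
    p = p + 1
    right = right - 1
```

p goes 0→6, right goes 6→0
`p, right` takes the values: (0, 6) → (1, 6) → (1, 5) → (2, 5) → (2, 4) → (3, 4) → (3, 3) → (4, 3) → (4, 2) → (5, 2) → (5, 1) → (6, 1) → (6, 0)

Answer: 6, 0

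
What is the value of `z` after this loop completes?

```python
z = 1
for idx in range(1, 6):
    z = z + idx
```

Start at 1, add 1 through 5
`z` takes the values: 1 → 2 → 4 → 7 → 11 → 16

Answer: 16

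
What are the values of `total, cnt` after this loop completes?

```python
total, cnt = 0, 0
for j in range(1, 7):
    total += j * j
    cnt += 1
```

Sum of squares and count
`total, cnt` takes the values: (0, 0) → (1, 0) → (1, 1) → (5, 1) → (5, 2) → (14, 2) → (14, 3) → (30, 3) → (30, 4) → (55, 4) → (55, 5) → (91, 5) → (91, 6)

Answer: 91, 6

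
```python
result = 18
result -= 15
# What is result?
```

Trace:
`result = 18` → result = 18
`result -= 15` → result = 3
So result = 3

Answer: 3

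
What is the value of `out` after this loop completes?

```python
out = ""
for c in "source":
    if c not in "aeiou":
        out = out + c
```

Remove vowels from 'source'
`out` takes the values: "" → "s" → "sr" → "src"

Answer: "src"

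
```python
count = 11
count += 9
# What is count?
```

Trace:
`count = 11` → count = 11
`count += 9` → count = 20
So count = 20

Answer: 20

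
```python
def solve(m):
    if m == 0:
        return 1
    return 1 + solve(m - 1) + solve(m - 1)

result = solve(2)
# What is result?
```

solve(m) = 1 + 2·solve(m-1), solve(0)=1. Closed form: (1+1)·2^2 - 1 = 7.

Answer: 7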